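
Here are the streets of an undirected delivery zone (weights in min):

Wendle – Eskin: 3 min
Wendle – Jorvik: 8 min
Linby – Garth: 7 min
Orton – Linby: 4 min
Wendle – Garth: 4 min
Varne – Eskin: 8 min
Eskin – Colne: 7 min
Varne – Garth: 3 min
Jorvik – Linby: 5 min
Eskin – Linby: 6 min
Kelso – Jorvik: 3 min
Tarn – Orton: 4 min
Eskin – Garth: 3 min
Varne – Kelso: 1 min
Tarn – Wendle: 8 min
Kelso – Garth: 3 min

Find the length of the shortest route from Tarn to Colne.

18 min

Compare a few routes:
Tarn–Orton–Linby–Eskin–Colne: 4+4+6+7 = 21
Tarn–Wendle–Eskin–Colne: 8+3+7 = 18
Tarn–Wendle–Garth–Eskin–Colne: 8+4+3+7 = 22
Tarn–Orton–Linby–Garth–Eskin–Colne: 4+4+7+3+7 = 25
The minimum is 18 min via Tarn–Wendle–Eskin–Colne.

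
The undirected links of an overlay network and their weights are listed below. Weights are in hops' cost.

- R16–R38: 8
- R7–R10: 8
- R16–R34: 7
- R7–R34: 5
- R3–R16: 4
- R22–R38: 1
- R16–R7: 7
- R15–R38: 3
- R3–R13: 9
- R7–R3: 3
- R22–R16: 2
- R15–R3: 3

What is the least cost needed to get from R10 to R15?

Compare a few routes:
R10–R7–R16–R22–R38–R15: 8+7+2+1+3 = 21
R10–R7–R3–R15: 8+3+3 = 14
Cheapest is R10–R7–R3–R15 at 14 hops' cost.

14 hops' cost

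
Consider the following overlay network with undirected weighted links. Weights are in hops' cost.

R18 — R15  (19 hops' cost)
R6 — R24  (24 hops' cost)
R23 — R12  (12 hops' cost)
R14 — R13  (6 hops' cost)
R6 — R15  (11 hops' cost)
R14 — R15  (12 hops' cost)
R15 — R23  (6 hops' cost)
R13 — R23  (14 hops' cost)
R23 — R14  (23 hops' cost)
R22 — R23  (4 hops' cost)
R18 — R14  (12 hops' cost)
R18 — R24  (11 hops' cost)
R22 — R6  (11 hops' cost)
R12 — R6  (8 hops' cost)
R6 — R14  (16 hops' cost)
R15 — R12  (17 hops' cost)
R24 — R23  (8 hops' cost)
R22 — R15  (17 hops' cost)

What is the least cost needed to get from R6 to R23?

Compare a few routes:
R6 - R12 - R23: 8+12 = 20
R6 - R22 - R23: 11+4 = 15
R6 - R15 - R23: 11+6 = 17
R6 - R12 - R15 - R23: 8+17+6 = 31
Cheapest is R6 - R22 - R23 at 15 hops' cost.

15 hops' cost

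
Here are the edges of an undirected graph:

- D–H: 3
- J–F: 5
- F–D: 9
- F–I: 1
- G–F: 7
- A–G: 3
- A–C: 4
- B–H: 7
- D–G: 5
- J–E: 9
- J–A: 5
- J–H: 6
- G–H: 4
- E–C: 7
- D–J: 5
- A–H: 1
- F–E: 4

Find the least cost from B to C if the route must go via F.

29

Best B to F: B–H–G–F costing 18
Best F to C: F–E–C costing 11
Total via F: 18 + 11 = 29.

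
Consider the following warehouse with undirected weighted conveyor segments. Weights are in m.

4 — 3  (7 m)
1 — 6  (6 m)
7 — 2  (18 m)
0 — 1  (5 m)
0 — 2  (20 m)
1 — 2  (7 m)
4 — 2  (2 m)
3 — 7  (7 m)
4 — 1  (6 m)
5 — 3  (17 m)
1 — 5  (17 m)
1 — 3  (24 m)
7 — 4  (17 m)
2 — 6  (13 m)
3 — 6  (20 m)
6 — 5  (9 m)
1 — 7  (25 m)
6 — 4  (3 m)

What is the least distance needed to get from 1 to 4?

Shortest distances from 1:
1: 0
0: 5  (via 1)
4: 6  (via 1)
Shortest route: 1 → 4 = 6 m.

6 m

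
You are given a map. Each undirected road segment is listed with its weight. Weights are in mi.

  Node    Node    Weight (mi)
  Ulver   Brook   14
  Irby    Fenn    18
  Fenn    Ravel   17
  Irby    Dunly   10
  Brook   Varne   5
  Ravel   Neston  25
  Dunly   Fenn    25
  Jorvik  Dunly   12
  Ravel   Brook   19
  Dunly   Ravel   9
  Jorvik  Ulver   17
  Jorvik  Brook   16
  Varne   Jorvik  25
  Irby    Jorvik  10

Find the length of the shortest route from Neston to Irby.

Compare a few routes:
Neston → Ravel → Dunly → Jorvik → Irby: 25+9+12+10 = 56
Neston → Ravel → Dunly → Irby: 25+9+10 = 44
Cheapest is Neston → Ravel → Dunly → Irby at 44 mi.

44 mi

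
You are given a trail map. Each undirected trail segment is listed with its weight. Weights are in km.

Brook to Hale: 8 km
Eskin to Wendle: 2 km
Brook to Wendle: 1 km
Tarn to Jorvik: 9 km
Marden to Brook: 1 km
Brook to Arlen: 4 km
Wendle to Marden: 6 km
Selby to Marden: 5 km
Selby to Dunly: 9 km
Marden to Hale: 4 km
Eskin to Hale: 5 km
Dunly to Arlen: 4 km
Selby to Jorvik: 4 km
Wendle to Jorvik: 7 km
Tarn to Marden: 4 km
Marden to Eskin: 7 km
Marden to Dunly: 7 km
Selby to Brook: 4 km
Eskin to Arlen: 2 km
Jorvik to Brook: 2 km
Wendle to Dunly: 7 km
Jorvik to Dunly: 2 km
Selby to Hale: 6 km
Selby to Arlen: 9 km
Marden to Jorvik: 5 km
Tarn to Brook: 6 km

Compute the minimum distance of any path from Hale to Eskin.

5 km

Shortest distances from Hale:
Hale: 0
Marden: 4  (via Hale)
Brook: 5  (via Marden)
Eskin: 5  (via Hale)
Shortest route: Hale → Eskin = 5 km.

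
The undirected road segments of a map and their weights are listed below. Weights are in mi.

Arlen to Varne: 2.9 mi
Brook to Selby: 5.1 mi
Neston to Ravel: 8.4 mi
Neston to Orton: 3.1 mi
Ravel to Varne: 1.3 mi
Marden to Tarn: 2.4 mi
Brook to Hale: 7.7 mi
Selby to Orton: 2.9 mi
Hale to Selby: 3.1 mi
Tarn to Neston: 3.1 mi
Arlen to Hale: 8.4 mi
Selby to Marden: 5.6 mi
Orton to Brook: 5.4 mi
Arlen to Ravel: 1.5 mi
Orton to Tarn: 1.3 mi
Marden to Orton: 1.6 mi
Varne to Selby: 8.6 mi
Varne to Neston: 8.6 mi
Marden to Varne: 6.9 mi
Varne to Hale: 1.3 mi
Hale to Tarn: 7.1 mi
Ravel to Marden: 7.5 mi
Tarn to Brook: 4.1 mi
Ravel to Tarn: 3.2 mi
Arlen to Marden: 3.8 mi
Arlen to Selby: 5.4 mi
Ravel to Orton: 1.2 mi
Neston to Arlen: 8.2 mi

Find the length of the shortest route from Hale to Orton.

Settle nodes by increasing distance from Hale:
Hale: 0
Varne: 1.3  (via Hale)
Ravel: 2.6  (via Varne)
Selby: 3.1  (via Hale)
Orton: 3.8  (via Ravel)
Shortest route: Hale → Varne → Ravel → Orton = 3.8 mi.

3.8 mi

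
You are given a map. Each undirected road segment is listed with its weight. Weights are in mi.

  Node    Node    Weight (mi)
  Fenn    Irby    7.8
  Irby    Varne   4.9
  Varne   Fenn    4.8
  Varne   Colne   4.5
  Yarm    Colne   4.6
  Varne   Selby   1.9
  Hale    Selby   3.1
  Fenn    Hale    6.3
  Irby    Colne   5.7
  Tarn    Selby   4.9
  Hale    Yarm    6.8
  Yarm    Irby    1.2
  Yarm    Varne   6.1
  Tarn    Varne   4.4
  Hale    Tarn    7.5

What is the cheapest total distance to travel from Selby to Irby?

Compare a few routes:
Selby–Varne–Yarm–Irby: 1.9+6.1+1.2 = 9.2
Selby–Varne–Irby: 1.9+4.9 = 6.8
Selby–Hale–Yarm–Irby: 3.1+6.8+1.2 = 11.1
Cheapest is Selby–Varne–Irby at 6.8 mi.

6.8 mi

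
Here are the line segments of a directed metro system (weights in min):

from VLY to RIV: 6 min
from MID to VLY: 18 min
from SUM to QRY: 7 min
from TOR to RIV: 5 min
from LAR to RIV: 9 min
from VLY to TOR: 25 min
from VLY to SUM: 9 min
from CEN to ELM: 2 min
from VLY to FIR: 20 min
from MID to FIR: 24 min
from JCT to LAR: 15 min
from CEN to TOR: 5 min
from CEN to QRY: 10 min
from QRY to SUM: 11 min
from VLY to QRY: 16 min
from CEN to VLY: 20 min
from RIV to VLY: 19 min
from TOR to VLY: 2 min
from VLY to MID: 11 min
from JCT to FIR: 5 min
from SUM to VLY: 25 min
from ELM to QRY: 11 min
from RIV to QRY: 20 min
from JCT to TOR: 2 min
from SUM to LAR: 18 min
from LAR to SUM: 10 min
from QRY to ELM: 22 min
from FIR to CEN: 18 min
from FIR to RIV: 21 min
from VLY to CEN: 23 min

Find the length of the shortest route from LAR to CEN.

Settle nodes by increasing distance from LAR:
LAR: 0
RIV: 9  (via LAR)
SUM: 10  (via LAR)
QRY: 17  (via SUM)
VLY: 28  (via RIV)
ELM: 39  (via QRY)
MID: 39  (via VLY)
FIR: 48  (via VLY)
CEN: 51  (via VLY)
Shortest route: LAR–RIV–VLY–CEN = 51 min.

51 min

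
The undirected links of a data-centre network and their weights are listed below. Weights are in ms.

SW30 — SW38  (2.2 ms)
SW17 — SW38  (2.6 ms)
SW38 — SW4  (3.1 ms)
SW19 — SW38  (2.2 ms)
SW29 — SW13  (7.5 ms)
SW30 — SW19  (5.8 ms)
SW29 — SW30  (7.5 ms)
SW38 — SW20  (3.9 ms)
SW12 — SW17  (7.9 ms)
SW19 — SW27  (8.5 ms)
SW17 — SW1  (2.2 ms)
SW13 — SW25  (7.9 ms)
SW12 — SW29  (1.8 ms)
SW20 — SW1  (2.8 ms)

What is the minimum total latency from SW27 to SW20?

14.6 ms

Shortest distances from SW27:
SW27: 0
SW19: 8.5  (via SW27)
SW38: 10.7  (via SW19)
SW30: 12.9  (via SW38)
SW17: 13.3  (via SW38)
SW4: 13.8  (via SW38)
SW20: 14.6  (via SW38)
Shortest route: SW27–SW19–SW38–SW20 = 14.6 ms.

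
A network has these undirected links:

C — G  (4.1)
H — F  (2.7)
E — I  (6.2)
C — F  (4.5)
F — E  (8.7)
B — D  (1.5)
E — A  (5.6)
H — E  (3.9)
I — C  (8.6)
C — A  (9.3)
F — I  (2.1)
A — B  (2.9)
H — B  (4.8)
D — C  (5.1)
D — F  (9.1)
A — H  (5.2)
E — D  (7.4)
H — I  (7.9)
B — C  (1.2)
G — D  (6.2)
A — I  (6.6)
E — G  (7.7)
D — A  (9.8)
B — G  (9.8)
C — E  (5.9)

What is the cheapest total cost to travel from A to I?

6.6

Running Dijkstra from A:
A: 0
B: 2.9  (via A)
C: 4.1  (via B)
D: 4.4  (via B)
H: 5.2  (via A)
E: 5.6  (via A)
I: 6.6  (via A)
Shortest route: A–I = 6.6.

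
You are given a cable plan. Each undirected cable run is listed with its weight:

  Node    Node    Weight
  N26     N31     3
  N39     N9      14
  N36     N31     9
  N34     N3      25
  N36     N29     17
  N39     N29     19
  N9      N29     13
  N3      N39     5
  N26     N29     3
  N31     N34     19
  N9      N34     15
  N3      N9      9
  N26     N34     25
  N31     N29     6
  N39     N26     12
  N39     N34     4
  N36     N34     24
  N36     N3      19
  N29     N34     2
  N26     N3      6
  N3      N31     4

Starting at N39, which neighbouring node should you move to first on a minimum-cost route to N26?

N34

Enumerating some paths:
N39 - N3 - N26: 5+6 = 11
N39 - N34 - N29 - N26: 4+2+3 = 9
The minimum is 9 via N39 - N34 - N29 - N26.
So from N39 the first move is to N34.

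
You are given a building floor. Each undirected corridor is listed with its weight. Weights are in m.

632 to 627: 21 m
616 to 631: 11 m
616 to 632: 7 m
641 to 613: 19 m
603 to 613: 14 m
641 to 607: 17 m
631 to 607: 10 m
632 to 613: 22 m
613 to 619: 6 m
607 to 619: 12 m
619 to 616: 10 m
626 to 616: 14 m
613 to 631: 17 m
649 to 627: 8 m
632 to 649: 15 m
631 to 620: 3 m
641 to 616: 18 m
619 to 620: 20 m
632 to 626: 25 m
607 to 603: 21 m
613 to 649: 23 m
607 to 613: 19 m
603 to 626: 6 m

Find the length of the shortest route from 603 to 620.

Enumerating some paths:
603 - 613 - 631 - 620: 14+17+3 = 34
603 - 613 - 619 - 616 - 631 - 620: 14+6+10+11+3 = 44
603 - 613 - 619 - 620: 14+6+20 = 40
The minimum is 34 m via 603 - 613 - 631 - 620.

34 m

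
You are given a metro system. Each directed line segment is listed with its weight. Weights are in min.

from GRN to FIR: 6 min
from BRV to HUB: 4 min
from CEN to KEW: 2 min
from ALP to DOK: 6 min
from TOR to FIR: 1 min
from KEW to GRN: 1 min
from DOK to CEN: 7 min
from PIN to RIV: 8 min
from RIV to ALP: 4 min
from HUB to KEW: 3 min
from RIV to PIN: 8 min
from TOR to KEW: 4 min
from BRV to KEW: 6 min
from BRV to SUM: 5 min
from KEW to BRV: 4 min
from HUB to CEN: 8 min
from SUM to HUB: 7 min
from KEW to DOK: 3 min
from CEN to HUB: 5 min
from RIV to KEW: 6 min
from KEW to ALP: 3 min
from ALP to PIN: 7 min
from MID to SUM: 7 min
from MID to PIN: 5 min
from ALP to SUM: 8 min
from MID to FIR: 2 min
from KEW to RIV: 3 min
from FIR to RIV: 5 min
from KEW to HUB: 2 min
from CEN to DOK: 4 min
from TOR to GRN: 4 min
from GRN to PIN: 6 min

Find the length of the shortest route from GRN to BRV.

Running Dijkstra from GRN:
GRN: 0
FIR: 6  (via GRN)
PIN: 6  (via GRN)
RIV: 11  (via FIR)
ALP: 15  (via RIV)
KEW: 17  (via RIV)
HUB: 19  (via KEW)
DOK: 20  (via KEW)
BRV: 21  (via KEW)
Shortest route: GRN → FIR → RIV → KEW → BRV = 21 min.

21 min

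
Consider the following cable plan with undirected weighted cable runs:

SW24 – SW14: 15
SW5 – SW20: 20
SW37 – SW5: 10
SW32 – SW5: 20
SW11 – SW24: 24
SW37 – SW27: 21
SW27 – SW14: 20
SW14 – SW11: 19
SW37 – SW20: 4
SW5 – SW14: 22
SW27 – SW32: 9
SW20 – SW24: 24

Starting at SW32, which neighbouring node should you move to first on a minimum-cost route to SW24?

Enumerating some paths:
SW32 → SW27 → SW14 → SW24: 9+20+15 = 44
SW32 → SW5 → SW14 → SW24: 20+22+15 = 57
Cheapest is SW32 → SW27 → SW14 → SW24 at 44.
So from SW32 the first move is to SW27.

SW27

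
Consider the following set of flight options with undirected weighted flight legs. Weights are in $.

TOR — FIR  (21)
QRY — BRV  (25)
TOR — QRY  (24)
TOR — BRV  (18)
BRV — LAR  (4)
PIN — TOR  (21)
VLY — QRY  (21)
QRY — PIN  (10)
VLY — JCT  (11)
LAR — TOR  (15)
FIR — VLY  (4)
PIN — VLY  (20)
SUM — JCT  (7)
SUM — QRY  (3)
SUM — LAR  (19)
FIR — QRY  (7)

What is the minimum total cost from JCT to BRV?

Shortest distances from JCT:
JCT: 0
SUM: 7  (via JCT)
QRY: 10  (via SUM)
VLY: 11  (via JCT)
FIR: 15  (via VLY)
PIN: 20  (via QRY)
LAR: 26  (via SUM)
BRV: 30  (via LAR)
Shortest route: JCT → SUM → LAR → BRV = $30.

$30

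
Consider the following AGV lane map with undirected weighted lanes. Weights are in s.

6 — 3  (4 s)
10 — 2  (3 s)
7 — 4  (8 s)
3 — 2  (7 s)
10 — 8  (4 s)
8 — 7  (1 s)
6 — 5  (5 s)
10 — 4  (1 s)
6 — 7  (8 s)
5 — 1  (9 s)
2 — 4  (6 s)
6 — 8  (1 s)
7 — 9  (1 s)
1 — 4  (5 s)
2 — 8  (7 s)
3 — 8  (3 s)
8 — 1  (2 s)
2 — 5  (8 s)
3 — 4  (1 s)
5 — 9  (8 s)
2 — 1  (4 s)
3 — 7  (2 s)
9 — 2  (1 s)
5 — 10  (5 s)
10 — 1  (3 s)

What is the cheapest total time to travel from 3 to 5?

Settle nodes by increasing distance from 3:
3: 0
4: 1  (via 3)
7: 2  (via 3)
10: 2  (via 4)
8: 3  (via 3)
9: 3  (via 7)
2: 4  (via 9)
6: 4  (via 3)
1: 5  (via 10)
5: 7  (via 10)
Shortest route: 3–4–10–5 = 7 s.

7 s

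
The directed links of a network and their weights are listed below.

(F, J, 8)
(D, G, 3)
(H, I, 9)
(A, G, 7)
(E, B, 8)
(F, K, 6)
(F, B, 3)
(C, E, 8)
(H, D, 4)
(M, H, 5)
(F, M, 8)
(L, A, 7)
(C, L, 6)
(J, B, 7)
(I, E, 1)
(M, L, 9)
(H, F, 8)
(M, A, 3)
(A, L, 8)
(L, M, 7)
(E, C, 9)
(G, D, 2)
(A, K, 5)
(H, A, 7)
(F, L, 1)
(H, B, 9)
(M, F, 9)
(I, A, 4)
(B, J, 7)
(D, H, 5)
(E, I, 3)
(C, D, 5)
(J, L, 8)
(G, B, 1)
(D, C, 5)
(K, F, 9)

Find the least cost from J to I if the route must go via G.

Shortest J→G: J → L → A → G = 22
Best G to I: G → D → H → I costing 16
Total via G: 22 + 16 = 38.

38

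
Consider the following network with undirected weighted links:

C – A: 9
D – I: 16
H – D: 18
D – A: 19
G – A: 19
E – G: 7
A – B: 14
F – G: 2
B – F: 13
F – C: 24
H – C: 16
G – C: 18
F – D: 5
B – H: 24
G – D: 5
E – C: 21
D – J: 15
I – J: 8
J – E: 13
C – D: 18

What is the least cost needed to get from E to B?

Compare a few routes:
E–G–D–F–B: 7+5+5+13 = 30
E–G–A–B: 7+19+14 = 40
E–G–F–B: 7+2+13 = 22
Cheapest is E–G–F–B at 22.

22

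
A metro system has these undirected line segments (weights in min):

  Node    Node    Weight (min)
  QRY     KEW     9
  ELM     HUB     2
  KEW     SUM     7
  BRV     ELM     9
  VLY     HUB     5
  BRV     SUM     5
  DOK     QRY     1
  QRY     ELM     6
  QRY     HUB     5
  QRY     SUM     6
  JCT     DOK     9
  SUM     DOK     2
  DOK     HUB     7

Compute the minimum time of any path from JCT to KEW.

18 min

Candidate routes:
JCT - DOK - QRY - SUM - KEW: 9+1+6+7 = 23
JCT - DOK - SUM - KEW: 9+2+7 = 18
JCT - DOK - QRY - KEW: 9+1+9 = 19
Cheapest is JCT - DOK - SUM - KEW at 18 min.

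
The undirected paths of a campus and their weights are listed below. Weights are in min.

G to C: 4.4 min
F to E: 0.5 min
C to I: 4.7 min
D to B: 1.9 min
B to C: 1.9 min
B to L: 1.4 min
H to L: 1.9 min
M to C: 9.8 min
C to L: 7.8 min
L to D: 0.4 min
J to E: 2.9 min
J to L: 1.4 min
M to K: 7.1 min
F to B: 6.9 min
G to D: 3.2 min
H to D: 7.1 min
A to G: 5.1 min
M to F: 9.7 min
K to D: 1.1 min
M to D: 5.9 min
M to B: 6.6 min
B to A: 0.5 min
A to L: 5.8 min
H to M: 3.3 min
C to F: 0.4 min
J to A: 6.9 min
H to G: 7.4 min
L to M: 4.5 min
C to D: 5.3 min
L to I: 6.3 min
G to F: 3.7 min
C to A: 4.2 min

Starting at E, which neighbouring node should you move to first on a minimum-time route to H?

Enumerating some paths:
E–F–C–B–L–H: 0.5+0.4+1.9+1.4+1.9 = 6.1
E–J–L–H: 2.9+1.4+1.9 = 6.2
E–F–C–B–D–L–H: 0.5+0.4+1.9+1.9+0.4+1.9 = 7
E–F–C–D–L–H: 0.5+0.4+5.3+0.4+1.9 = 8.5
Cheapest is E–F–C–B–L–H at 6.1 min.
So from E the first move is to F.

F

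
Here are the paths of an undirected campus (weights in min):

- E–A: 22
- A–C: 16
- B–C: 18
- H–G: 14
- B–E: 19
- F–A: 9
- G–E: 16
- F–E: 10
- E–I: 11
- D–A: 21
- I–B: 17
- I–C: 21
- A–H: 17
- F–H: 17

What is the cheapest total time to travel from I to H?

Candidate routes:
I–E–F–H: 11+10+17 = 38
I–E–G–H: 11+16+14 = 41
The minimum is 38 min via I–E–F–H.

38 min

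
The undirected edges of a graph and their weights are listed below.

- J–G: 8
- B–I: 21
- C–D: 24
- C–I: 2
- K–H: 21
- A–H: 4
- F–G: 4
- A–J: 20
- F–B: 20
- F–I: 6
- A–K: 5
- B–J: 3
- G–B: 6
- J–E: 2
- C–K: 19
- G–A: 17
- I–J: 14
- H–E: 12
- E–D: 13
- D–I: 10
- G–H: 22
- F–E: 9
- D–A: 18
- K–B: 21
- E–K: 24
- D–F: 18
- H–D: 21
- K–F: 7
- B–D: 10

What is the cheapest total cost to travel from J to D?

13

Settle nodes by increasing distance from J:
J: 0
E: 2  (via J)
B: 3  (via J)
G: 8  (via J)
F: 11  (via E)
D: 13  (via B)
Shortest route: J–B–D = 13.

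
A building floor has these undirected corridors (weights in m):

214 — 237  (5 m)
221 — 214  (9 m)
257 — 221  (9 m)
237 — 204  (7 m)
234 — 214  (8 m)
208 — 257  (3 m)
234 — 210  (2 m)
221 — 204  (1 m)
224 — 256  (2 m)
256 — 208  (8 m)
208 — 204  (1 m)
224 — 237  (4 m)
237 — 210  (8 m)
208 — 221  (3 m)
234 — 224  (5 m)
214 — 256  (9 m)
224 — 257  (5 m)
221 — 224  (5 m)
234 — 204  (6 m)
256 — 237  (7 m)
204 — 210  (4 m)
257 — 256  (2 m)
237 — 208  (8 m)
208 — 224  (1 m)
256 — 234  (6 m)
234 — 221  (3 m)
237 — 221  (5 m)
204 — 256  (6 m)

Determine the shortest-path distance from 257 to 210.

Candidate routes:
257 - 208 - 204 - 210: 3+1+4 = 8
257 - 208 - 204 - 221 - 234 - 210: 3+1+1+3+2 = 10
257 - 256 - 224 - 208 - 204 - 210: 2+2+1+1+4 = 10
257 - 256 - 234 - 210: 2+6+2 = 10
Cheapest is 257 - 208 - 204 - 210 at 8 m.

8 m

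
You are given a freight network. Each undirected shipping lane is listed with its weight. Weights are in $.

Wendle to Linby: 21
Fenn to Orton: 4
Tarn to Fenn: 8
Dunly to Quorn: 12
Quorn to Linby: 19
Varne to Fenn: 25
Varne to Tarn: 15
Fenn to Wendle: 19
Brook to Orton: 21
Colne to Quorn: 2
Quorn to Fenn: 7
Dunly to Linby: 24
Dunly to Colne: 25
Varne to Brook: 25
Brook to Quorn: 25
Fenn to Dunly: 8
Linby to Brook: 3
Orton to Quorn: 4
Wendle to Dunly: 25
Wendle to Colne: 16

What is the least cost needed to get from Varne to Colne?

Shortest distances from Varne:
Varne: 0
Tarn: 15  (via Varne)
Fenn: 23  (via Tarn)
Brook: 25  (via Varne)
Orton: 27  (via Fenn)
Linby: 28  (via Brook)
Quorn: 30  (via Fenn)
Dunly: 31  (via Fenn)
Colne: 32  (via Quorn)
Shortest route: Varne–Tarn–Fenn–Quorn–Colne = $32.

$32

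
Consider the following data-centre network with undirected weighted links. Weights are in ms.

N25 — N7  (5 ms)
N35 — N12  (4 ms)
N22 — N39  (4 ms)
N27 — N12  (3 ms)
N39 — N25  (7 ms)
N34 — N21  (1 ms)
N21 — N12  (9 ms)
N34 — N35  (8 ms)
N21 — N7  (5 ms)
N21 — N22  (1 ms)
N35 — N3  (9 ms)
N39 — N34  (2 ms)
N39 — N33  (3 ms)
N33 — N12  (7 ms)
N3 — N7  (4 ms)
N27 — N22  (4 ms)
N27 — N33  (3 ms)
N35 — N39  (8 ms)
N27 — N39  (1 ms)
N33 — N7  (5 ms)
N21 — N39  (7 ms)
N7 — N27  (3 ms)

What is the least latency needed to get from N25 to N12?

Shortest distances from N25:
N25: 0
N7: 5  (via N25)
N39: 7  (via N25)
N27: 8  (via N7)
N3: 9  (via N7)
N34: 9  (via N39)
N33: 10  (via N7)
N21: 10  (via N7)
N22: 11  (via N39)
N12: 11  (via N27)
Shortest route: N25–N7–N27–N12 = 11 ms.

11 ms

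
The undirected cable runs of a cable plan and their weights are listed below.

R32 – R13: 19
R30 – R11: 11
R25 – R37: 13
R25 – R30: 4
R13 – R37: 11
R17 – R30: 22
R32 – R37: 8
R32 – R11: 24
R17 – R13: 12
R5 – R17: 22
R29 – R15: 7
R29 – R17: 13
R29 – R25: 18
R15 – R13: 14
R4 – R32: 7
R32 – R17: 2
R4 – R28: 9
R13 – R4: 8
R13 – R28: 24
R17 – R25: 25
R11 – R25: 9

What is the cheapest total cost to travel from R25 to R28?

Compare a few routes:
R25–R37–R13–R4–R28: 13+11+8+9 = 41
R25–R37–R32–R4–R28: 13+8+7+9 = 37
Cheapest is R25–R37–R32–R4–R28 at 37.

37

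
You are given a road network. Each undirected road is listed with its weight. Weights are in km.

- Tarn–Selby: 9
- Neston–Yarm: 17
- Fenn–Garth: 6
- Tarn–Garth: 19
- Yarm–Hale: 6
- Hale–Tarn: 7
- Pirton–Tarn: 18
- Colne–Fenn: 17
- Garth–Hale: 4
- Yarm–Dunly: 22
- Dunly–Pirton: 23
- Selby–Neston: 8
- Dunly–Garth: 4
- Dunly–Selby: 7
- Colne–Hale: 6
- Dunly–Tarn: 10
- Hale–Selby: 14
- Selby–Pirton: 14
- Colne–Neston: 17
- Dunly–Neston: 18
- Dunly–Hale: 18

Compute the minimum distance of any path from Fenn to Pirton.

Compare a few routes:
Fenn - Garth - Dunly - Selby - Pirton: 6+4+7+14 = 31
Fenn - Garth - Dunly - Pirton: 6+4+23 = 33
Cheapest is Fenn - Garth - Dunly - Selby - Pirton at 31 km.

31 km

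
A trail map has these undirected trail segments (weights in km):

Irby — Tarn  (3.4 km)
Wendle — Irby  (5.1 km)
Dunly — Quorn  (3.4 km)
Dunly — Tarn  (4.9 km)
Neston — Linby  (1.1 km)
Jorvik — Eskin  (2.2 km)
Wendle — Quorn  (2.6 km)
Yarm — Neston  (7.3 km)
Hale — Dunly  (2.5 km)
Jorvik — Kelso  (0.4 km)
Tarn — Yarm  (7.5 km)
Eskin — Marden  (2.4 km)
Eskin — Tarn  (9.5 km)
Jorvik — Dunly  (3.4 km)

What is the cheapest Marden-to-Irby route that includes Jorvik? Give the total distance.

16.3 km

Best Marden to Jorvik: Marden–Eskin–Jorvik costing 4.6
Best Jorvik to Irby: Jorvik–Dunly–Tarn–Irby costing 11.7
Total via Jorvik: 4.6 + 11.7 = 16.3 km.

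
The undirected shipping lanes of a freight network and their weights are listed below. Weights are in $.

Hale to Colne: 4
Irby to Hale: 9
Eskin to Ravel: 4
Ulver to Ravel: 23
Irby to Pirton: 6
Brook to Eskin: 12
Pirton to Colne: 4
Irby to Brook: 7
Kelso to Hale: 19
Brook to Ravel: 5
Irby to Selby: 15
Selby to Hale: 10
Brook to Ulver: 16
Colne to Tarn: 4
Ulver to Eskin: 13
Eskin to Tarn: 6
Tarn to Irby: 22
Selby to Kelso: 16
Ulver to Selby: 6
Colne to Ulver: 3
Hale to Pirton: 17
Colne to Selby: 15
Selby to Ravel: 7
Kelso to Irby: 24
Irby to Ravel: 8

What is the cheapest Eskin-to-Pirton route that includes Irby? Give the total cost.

$18

Shortest Eskin→Irby: Eskin → Ravel → Irby = 12
Shortest Irby→Pirton: Irby → Pirton = 6
Total via Irby: 12 + 6 = $18.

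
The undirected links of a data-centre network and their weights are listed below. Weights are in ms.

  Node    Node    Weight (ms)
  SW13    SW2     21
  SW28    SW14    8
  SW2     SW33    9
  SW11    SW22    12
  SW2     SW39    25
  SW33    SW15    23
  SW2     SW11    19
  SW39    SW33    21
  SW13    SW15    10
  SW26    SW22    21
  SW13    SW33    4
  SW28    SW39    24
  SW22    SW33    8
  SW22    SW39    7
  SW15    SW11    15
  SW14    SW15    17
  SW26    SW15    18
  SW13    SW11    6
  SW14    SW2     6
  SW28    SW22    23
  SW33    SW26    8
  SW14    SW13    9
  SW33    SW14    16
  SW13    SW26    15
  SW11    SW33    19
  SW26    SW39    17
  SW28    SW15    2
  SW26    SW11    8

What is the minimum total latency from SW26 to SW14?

21 ms

Running Dijkstra from SW26:
SW26: 0
SW11: 8  (via SW26)
SW33: 8  (via SW26)
SW13: 12  (via SW33)
SW22: 16  (via SW33)
SW2: 17  (via SW33)
SW39: 17  (via SW26)
SW15: 18  (via SW26)
SW28: 20  (via SW15)
SW14: 21  (via SW13)
Shortest route: SW26 → SW33 → SW13 → SW14 = 21 ms.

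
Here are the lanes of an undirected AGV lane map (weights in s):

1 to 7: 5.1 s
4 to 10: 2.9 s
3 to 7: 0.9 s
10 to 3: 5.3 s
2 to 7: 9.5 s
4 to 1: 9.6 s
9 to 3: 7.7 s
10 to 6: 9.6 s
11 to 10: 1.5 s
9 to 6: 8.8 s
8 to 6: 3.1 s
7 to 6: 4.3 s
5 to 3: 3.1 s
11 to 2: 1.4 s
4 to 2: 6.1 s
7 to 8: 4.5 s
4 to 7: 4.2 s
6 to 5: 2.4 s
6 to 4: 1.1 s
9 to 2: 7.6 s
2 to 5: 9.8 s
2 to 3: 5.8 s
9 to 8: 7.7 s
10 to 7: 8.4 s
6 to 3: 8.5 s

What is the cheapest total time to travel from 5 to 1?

9.1 s

Candidate routes:
5 - 3 - 7 - 1: 3.1+0.9+5.1 = 9.1
5 - 6 - 7 - 1: 2.4+4.3+5.1 = 11.8
Cheapest is 5 - 3 - 7 - 1 at 9.1 s.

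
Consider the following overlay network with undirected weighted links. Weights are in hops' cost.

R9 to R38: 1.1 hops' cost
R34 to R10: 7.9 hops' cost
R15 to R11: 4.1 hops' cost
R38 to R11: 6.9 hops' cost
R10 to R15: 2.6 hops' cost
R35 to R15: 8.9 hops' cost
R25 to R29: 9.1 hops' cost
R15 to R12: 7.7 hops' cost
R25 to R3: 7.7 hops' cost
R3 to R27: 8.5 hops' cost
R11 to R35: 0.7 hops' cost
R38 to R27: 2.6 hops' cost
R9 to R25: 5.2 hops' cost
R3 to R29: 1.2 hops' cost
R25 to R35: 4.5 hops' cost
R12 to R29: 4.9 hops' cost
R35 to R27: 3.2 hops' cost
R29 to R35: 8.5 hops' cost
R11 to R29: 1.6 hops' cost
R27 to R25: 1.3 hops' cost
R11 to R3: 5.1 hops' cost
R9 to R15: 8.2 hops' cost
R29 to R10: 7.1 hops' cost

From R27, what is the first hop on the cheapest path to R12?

Candidate routes:
R27 → R25 → R3 → R29 → R12: 1.3+7.7+1.2+4.9 = 15.1
R27 → R25 → R35 → R11 → R29 → R12: 1.3+4.5+0.7+1.6+4.9 = 13
R27 → R3 → R29 → R12: 8.5+1.2+4.9 = 14.6
R27 → R35 → R11 → R29 → R12: 3.2+0.7+1.6+4.9 = 10.4
The minimum is 10.4 hops' cost via R27 → R35 → R11 → R29 → R12.
So from R27 the first move is to R35.

R35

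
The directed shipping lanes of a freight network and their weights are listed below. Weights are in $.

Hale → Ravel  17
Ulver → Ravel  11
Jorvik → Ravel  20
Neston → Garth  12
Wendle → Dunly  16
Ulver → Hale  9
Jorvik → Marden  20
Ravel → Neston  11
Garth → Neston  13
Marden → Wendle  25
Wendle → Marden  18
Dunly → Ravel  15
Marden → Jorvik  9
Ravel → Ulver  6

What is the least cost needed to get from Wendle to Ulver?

$37

Shortest distances from Wendle:
Wendle: 0
Dunly: 16  (via Wendle)
Marden: 18  (via Wendle)
Jorvik: 27  (via Marden)
Ravel: 31  (via Dunly)
Ulver: 37  (via Ravel)
Shortest route: Wendle → Dunly → Ravel → Ulver = $37.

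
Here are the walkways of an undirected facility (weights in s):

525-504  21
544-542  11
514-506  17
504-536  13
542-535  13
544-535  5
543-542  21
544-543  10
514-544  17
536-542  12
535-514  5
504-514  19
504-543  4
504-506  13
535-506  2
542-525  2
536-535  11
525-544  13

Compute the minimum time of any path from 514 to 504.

Running Dijkstra from 514:
514: 0
535: 5  (via 514)
506: 7  (via 535)
544: 10  (via 535)
536: 16  (via 535)
542: 18  (via 535)
504: 19  (via 514)
Shortest route: 514 → 504 = 19 s.

19 s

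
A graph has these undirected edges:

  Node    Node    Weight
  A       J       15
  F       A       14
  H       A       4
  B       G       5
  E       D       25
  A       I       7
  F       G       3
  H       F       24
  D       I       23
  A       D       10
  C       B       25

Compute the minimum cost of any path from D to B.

Settle nodes by increasing distance from D:
D: 0
A: 10  (via D)
H: 14  (via A)
I: 17  (via A)
F: 24  (via A)
E: 25  (via D)
J: 25  (via A)
G: 27  (via F)
B: 32  (via G)
Shortest route: D → A → F → G → B = 32.

32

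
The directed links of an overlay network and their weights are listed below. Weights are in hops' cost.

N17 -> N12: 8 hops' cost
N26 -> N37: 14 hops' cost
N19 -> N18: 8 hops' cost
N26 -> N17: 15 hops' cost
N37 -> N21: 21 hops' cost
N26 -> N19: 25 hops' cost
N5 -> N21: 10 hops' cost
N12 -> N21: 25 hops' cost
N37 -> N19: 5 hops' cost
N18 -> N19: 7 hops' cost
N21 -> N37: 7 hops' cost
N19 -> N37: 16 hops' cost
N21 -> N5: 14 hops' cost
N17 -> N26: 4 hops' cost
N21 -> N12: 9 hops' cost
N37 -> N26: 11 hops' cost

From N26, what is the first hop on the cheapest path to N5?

N37

Enumerating some paths:
N26 - N37 - N21 - N5: 14+21+14 = 49
N26 - N17 - N12 - N21 - N5: 15+8+25+14 = 62
Cheapest is N26 - N37 - N21 - N5 at 49 hops' cost.
So from N26 the first move is to N37.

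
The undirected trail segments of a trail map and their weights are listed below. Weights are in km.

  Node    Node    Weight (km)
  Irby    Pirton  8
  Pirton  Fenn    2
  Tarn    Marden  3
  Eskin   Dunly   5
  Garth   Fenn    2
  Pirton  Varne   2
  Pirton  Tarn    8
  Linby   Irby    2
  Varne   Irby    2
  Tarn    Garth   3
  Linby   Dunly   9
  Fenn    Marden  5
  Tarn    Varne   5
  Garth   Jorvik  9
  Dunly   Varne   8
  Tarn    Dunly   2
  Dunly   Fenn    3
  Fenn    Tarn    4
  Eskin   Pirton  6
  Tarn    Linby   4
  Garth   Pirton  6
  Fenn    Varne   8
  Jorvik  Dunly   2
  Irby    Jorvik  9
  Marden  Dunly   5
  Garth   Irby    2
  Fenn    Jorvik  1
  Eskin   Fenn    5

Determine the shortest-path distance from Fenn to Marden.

Settle nodes by increasing distance from Fenn:
Fenn: 0
Jorvik: 1  (via Fenn)
Pirton: 2  (via Fenn)
Garth: 2  (via Fenn)
Dunly: 3  (via Fenn)
Irby: 4  (via Garth)
Varne: 4  (via Pirton)
Tarn: 4  (via Fenn)
Marden: 5  (via Fenn)
Shortest route: Fenn → Marden = 5 km.

5 km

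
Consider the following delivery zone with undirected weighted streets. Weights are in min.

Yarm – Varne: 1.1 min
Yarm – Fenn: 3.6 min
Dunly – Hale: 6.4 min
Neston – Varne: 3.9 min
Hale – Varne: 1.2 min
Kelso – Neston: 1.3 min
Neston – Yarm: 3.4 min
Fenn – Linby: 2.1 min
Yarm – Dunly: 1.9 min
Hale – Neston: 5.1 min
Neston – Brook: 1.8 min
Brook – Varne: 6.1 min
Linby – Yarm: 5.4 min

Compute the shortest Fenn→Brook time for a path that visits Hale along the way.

Best Fenn to Hale: Fenn → Yarm → Varne → Hale costing 5.9
Shortest Hale→Brook: Hale → Neston → Brook = 6.9
Total via Hale: 5.9 + 6.9 = 12.8 min.

12.8 min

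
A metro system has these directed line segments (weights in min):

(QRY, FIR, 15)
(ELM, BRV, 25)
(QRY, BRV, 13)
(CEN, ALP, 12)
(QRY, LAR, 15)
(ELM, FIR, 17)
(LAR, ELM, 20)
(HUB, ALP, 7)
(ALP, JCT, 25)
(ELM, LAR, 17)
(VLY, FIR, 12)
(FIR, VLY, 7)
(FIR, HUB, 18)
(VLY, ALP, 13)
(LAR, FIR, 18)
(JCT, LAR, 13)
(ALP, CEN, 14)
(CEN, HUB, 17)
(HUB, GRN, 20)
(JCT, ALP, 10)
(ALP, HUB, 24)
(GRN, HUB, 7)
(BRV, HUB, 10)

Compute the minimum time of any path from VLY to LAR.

51 min

Candidate routes:
VLY–ALP–JCT–LAR: 13+25+13 = 51
VLY–FIR–HUB–ALP–JCT–LAR: 12+18+7+25+13 = 75
Cheapest is VLY–ALP–JCT–LAR at 51 min.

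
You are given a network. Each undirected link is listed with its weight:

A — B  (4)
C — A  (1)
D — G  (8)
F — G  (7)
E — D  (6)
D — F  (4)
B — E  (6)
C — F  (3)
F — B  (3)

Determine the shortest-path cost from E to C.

Running Dijkstra from E:
E: 0
B: 6  (via E)
D: 6  (via E)
F: 9  (via B)
A: 10  (via B)
C: 11  (via A)
Shortest route: E–B–A–C = 11.

11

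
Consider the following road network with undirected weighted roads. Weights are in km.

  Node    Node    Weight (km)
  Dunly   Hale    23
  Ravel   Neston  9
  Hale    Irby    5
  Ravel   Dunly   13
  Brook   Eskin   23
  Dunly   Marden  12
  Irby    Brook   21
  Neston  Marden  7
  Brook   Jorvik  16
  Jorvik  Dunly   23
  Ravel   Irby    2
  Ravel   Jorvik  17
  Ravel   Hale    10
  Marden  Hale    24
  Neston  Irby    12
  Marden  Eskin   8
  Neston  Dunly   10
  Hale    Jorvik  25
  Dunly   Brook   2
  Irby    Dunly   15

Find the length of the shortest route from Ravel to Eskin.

24 km

Running Dijkstra from Ravel:
Ravel: 0
Irby: 2  (via Ravel)
Hale: 7  (via Irby)
Neston: 9  (via Ravel)
Dunly: 13  (via Ravel)
Brook: 15  (via Dunly)
Marden: 16  (via Neston)
Jorvik: 17  (via Ravel)
Eskin: 24  (via Marden)
Shortest route: Ravel → Neston → Marden → Eskin = 24 km.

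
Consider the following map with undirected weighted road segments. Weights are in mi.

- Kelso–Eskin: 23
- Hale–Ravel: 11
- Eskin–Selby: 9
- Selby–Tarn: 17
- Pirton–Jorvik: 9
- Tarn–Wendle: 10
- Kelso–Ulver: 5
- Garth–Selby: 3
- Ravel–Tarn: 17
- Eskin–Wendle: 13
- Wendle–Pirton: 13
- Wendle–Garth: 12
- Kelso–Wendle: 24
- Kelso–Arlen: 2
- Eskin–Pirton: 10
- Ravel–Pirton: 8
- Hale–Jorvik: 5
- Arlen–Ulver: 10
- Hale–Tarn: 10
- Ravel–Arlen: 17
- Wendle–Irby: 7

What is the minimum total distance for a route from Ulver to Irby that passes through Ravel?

52 mi

Best Ulver to Ravel: Ulver–Kelso–Arlen–Ravel costing 24
Best Ravel to Irby: Ravel–Pirton–Wendle–Irby costing 28
Total via Ravel: 24 + 28 = 52 mi.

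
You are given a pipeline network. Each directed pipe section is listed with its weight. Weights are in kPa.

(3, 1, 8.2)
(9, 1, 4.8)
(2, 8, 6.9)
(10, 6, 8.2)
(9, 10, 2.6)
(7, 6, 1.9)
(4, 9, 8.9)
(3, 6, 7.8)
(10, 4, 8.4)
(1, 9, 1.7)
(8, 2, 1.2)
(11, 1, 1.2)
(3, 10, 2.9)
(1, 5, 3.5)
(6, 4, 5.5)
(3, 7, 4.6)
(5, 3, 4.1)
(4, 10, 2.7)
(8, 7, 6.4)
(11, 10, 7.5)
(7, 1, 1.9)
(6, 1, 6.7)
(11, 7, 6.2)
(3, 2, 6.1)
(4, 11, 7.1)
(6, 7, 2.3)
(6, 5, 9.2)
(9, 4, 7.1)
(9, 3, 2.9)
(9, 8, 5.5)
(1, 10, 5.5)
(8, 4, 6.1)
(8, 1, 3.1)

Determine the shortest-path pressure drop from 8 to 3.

7.7 kPa

Enumerating some paths:
8 → 1 → 5 → 3: 3.1+3.5+4.1 = 10.7
8 → 7 → 1 → 5 → 3: 6.4+1.9+3.5+4.1 = 15.9
8 → 7 → 1 → 9 → 3: 6.4+1.9+1.7+2.9 = 12.9
8 → 1 → 9 → 3: 3.1+1.7+2.9 = 7.7
The minimum is 7.7 kPa via 8 → 1 → 9 → 3.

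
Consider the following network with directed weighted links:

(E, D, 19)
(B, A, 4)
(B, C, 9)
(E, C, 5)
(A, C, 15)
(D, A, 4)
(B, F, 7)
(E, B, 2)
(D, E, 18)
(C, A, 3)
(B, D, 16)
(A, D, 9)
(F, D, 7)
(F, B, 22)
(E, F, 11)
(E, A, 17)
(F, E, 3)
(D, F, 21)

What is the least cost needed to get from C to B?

32

Compare a few routes:
C–A–D–F–E–B: 3+9+21+3+2 = 38
C–A–D–F–B: 3+9+21+22 = 55
C–A–D–E–B: 3+9+18+2 = 32
C–A–D–E–F–B: 3+9+18+11+22 = 63
Cheapest is C–A–D–E–B at 32.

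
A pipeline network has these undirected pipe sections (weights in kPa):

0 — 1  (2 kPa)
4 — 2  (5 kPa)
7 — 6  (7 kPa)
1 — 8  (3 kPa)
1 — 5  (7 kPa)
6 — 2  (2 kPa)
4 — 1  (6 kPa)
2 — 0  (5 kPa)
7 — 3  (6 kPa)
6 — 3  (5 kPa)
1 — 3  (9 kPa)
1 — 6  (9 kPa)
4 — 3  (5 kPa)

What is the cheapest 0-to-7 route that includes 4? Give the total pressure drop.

Shortest 0→4: 0 → 1 → 4 = 8
Best 4 to 7: 4 → 3 → 7 costing 11
Total via 4: 8 + 11 = 19 kPa.

19 kPa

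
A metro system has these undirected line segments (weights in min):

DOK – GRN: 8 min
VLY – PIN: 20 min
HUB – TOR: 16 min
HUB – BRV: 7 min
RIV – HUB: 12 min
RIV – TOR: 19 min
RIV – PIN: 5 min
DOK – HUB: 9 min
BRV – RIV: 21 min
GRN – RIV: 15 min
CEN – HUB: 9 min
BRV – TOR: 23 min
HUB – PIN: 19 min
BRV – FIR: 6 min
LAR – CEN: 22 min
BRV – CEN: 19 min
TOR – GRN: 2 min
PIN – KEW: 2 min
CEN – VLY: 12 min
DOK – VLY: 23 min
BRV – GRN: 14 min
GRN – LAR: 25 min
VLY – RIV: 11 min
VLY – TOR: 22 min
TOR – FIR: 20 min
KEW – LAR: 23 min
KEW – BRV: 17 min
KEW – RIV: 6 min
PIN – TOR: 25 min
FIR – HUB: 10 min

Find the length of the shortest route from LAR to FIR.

41 min

Shortest distances from LAR:
LAR: 0
CEN: 22  (via LAR)
KEW: 23  (via LAR)
GRN: 25  (via LAR)
PIN: 25  (via KEW)
TOR: 27  (via GRN)
RIV: 29  (via KEW)
HUB: 31  (via CEN)
DOK: 33  (via GRN)
VLY: 34  (via CEN)
BRV: 38  (via HUB)
FIR: 41  (via HUB)
Shortest route: LAR → CEN → HUB → FIR = 41 min.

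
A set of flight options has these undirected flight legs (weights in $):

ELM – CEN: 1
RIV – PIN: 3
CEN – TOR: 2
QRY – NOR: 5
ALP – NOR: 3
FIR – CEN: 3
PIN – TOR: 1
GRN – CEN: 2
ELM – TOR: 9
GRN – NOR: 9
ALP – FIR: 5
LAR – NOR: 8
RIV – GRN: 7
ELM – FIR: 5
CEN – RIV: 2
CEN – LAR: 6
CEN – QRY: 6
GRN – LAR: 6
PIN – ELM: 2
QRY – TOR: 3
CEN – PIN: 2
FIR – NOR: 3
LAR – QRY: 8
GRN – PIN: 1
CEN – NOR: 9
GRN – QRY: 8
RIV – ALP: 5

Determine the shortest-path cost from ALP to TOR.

$9

Candidate routes:
ALP–FIR–CEN–TOR: 5+3+2 = 10
ALP–RIV–CEN–TOR: 5+2+2 = 9
ALP–RIV–CEN–PIN–TOR: 5+2+2+1 = 10
Cheapest is ALP–RIV–CEN–TOR at $9.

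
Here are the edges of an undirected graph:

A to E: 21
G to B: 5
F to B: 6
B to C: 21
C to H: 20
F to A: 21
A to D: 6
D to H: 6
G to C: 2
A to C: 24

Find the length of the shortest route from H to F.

33

Compare a few routes:
H - C - B - F: 20+21+6 = 47
H - D - A - F: 6+6+21 = 33
The minimum is 33 via H - D - A - F.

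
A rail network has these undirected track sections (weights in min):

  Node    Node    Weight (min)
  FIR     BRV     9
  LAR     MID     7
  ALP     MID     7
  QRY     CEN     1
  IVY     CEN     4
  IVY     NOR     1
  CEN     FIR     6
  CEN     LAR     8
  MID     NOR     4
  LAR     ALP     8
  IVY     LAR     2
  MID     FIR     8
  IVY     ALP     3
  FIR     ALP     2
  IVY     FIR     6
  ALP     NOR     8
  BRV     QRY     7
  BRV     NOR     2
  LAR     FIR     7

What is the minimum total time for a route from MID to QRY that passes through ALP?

Best MID to ALP: MID–ALP costing 7
Shortest ALP→QRY: ALP–IVY–CEN–QRY = 8
Total via ALP: 7 + 8 = 15 min.

15 min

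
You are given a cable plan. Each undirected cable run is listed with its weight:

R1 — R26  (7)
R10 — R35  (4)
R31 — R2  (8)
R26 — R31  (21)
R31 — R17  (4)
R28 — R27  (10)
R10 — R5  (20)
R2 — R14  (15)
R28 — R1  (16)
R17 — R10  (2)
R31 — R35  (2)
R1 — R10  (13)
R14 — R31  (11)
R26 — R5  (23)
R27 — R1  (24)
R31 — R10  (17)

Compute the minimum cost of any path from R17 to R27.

Enumerating some paths:
R17 - R10 - R1 - R27: 2+13+24 = 39
R17 - R10 - R1 - R28 - R27: 2+13+16+10 = 41
Cheapest is R17 - R10 - R1 - R27 at 39.

39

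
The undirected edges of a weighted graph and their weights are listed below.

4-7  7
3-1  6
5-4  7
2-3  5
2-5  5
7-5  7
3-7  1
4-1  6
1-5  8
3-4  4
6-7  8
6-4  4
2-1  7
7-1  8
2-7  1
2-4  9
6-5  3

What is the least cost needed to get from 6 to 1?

Shortest distances from 6:
6: 0
5: 3  (via 6)
4: 4  (via 6)
2: 8  (via 5)
3: 8  (via 4)
7: 8  (via 6)
1: 10  (via 4)
Shortest route: 6 → 4 → 1 = 10.

10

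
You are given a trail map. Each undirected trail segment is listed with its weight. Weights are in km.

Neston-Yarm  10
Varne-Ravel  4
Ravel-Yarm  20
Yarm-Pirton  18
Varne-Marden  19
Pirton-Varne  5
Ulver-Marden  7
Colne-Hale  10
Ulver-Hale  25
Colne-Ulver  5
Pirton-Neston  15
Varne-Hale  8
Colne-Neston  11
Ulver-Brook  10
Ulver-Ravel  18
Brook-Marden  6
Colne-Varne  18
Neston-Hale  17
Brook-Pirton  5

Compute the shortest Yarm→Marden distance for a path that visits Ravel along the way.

Shortest Yarm→Ravel: Yarm → Ravel = 20
Best Ravel to Marden: Ravel → Varne → Pirton → Brook → Marden costing 20
Total via Ravel: 20 + 20 = 40 km.

40 km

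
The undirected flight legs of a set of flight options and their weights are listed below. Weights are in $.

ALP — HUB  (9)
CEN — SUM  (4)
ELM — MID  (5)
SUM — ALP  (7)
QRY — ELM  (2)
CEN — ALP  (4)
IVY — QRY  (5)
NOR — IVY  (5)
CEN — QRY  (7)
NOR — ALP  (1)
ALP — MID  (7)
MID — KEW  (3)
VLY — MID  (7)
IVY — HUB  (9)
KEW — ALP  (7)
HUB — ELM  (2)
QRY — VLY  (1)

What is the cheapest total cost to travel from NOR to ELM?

Enumerating some paths:
NOR → ALP → CEN → QRY → ELM: 1+4+7+2 = 14
NOR → IVY → QRY → ELM: 5+5+2 = 12
NOR → ALP → MID → ELM: 1+7+5 = 13
Cheapest is NOR → IVY → QRY → ELM at $12.

$12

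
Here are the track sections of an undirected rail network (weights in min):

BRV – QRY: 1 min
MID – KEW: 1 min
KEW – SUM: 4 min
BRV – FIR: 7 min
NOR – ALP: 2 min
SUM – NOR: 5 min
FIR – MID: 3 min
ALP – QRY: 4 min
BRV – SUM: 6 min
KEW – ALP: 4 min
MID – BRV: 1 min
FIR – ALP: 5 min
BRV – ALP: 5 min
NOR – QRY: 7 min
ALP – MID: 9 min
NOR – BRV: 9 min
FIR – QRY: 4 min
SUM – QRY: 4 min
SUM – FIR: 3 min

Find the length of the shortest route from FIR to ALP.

Candidate routes:
FIR - ALP: 5 = 5
FIR - MID - KEW - ALP: 3+1+4 = 8
FIR - QRY - ALP: 4+4 = 8
The minimum is 5 min via FIR - ALP.

5 min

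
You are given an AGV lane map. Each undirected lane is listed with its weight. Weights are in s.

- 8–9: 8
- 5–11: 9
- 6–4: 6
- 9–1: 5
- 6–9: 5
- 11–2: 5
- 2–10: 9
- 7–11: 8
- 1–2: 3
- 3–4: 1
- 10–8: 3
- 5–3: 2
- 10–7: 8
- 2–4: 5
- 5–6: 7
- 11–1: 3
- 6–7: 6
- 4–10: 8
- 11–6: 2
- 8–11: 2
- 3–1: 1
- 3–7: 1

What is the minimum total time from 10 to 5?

11 s

Settle nodes by increasing distance from 10:
10: 0
8: 3  (via 10)
11: 5  (via 8)
6: 7  (via 11)
1: 8  (via 11)
4: 8  (via 10)
7: 8  (via 10)
2: 9  (via 10)
3: 9  (via 1)
5: 11  (via 3)
Shortest route: 10–8–11–1–3–5 = 11 s.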